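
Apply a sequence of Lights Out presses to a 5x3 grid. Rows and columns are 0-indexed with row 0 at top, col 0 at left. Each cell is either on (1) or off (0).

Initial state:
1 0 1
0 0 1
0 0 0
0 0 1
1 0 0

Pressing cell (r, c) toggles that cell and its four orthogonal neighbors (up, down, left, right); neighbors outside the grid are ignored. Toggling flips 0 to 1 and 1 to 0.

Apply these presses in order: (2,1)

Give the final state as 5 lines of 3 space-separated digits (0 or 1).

Answer: 1 0 1
0 1 1
1 1 1
0 1 1
1 0 0

Derivation:
After press 1 at (2,1):
1 0 1
0 1 1
1 1 1
0 1 1
1 0 0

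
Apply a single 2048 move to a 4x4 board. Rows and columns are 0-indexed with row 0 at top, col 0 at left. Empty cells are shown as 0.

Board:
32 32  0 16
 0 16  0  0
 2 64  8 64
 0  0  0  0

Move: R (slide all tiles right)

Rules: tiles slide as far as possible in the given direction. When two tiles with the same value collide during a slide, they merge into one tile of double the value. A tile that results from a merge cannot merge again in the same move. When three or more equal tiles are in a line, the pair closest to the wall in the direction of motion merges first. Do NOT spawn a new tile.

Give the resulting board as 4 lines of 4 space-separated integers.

Answer:  0  0 64 16
 0  0  0 16
 2 64  8 64
 0  0  0  0

Derivation:
Slide right:
row 0: [32, 32, 0, 16] -> [0, 0, 64, 16]
row 1: [0, 16, 0, 0] -> [0, 0, 0, 16]
row 2: [2, 64, 8, 64] -> [2, 64, 8, 64]
row 3: [0, 0, 0, 0] -> [0, 0, 0, 0]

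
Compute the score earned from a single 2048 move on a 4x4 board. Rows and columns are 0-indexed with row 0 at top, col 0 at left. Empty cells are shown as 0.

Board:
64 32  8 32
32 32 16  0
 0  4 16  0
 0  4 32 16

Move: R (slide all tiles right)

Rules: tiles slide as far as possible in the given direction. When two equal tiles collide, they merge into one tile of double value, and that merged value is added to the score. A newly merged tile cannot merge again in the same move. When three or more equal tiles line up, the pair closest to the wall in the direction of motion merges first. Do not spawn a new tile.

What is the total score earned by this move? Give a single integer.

Slide right:
row 0: [64, 32, 8, 32] -> [64, 32, 8, 32]  score +0 (running 0)
row 1: [32, 32, 16, 0] -> [0, 0, 64, 16]  score +64 (running 64)
row 2: [0, 4, 16, 0] -> [0, 0, 4, 16]  score +0 (running 64)
row 3: [0, 4, 32, 16] -> [0, 4, 32, 16]  score +0 (running 64)
Board after move:
64 32  8 32
 0  0 64 16
 0  0  4 16
 0  4 32 16

Answer: 64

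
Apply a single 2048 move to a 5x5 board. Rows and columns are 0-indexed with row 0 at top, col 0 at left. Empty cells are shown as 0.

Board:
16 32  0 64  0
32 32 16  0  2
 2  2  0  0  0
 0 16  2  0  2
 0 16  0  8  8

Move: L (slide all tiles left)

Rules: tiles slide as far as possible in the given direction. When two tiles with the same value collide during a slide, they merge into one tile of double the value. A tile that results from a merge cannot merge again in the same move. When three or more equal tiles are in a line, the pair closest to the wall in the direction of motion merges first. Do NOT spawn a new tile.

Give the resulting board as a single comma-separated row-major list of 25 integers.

Answer: 16, 32, 64, 0, 0, 64, 16, 2, 0, 0, 4, 0, 0, 0, 0, 16, 4, 0, 0, 0, 16, 16, 0, 0, 0

Derivation:
Slide left:
row 0: [16, 32, 0, 64, 0] -> [16, 32, 64, 0, 0]
row 1: [32, 32, 16, 0, 2] -> [64, 16, 2, 0, 0]
row 2: [2, 2, 0, 0, 0] -> [4, 0, 0, 0, 0]
row 3: [0, 16, 2, 0, 2] -> [16, 4, 0, 0, 0]
row 4: [0, 16, 0, 8, 8] -> [16, 16, 0, 0, 0]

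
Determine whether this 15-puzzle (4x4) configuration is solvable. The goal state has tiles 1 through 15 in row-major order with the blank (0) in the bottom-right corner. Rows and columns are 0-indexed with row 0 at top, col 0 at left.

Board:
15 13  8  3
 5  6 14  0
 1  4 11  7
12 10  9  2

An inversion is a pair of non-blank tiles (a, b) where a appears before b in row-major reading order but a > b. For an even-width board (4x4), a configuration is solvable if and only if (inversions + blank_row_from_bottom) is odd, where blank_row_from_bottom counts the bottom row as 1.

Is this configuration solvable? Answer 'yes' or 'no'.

Inversions: 61
Blank is in row 1 (0-indexed from top), which is row 3 counting from the bottom (bottom = 1).
61 + 3 = 64, which is even, so the puzzle is not solvable.

Answer: no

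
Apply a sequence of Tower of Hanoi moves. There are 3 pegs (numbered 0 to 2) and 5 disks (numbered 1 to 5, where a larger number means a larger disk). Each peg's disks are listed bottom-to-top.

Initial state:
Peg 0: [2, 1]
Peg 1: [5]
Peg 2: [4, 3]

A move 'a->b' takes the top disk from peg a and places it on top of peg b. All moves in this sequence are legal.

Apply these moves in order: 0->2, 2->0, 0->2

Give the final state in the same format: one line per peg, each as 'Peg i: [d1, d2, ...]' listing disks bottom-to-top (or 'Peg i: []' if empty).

Answer: Peg 0: [2]
Peg 1: [5]
Peg 2: [4, 3, 1]

Derivation:
After move 1 (0->2):
Peg 0: [2]
Peg 1: [5]
Peg 2: [4, 3, 1]

After move 2 (2->0):
Peg 0: [2, 1]
Peg 1: [5]
Peg 2: [4, 3]

After move 3 (0->2):
Peg 0: [2]
Peg 1: [5]
Peg 2: [4, 3, 1]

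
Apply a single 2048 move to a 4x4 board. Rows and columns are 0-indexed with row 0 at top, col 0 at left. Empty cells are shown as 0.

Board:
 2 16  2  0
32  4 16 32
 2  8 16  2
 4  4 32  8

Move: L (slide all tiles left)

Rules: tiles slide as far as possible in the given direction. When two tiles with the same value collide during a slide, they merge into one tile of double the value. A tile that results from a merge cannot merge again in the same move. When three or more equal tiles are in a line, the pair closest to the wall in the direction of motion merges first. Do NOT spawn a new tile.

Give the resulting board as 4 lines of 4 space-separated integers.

Slide left:
row 0: [2, 16, 2, 0] -> [2, 16, 2, 0]
row 1: [32, 4, 16, 32] -> [32, 4, 16, 32]
row 2: [2, 8, 16, 2] -> [2, 8, 16, 2]
row 3: [4, 4, 32, 8] -> [8, 32, 8, 0]

Answer:  2 16  2  0
32  4 16 32
 2  8 16  2
 8 32  8  0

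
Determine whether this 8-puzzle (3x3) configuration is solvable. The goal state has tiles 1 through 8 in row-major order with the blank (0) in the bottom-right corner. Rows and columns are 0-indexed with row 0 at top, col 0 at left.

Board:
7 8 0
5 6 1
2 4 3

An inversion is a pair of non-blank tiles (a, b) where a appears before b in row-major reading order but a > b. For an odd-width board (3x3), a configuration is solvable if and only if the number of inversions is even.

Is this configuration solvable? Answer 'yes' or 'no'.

Answer: no

Derivation:
Inversions (pairs i<j in row-major order where tile[i] > tile[j] > 0): 21
21 is odd, so the puzzle is not solvable.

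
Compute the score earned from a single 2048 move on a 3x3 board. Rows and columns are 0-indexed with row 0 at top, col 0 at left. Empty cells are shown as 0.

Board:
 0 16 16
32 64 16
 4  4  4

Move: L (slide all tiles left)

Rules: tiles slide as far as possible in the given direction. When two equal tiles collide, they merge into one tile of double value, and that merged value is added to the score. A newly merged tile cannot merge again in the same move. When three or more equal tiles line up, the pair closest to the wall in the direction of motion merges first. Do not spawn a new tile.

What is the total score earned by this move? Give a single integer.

Slide left:
row 0: [0, 16, 16] -> [32, 0, 0]  score +32 (running 32)
row 1: [32, 64, 16] -> [32, 64, 16]  score +0 (running 32)
row 2: [4, 4, 4] -> [8, 4, 0]  score +8 (running 40)
Board after move:
32  0  0
32 64 16
 8  4  0

Answer: 40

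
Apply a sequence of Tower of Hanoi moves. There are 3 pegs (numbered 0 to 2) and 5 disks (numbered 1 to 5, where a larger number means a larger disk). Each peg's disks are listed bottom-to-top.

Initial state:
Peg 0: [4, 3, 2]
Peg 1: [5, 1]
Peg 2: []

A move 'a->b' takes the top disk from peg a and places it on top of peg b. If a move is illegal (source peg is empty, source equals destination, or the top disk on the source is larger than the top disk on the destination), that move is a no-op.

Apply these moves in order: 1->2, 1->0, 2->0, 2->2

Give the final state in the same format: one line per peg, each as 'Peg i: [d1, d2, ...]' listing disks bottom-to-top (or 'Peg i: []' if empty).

After move 1 (1->2):
Peg 0: [4, 3, 2]
Peg 1: [5]
Peg 2: [1]

After move 2 (1->0):
Peg 0: [4, 3, 2]
Peg 1: [5]
Peg 2: [1]

After move 3 (2->0):
Peg 0: [4, 3, 2, 1]
Peg 1: [5]
Peg 2: []

After move 4 (2->2):
Peg 0: [4, 3, 2, 1]
Peg 1: [5]
Peg 2: []

Answer: Peg 0: [4, 3, 2, 1]
Peg 1: [5]
Peg 2: []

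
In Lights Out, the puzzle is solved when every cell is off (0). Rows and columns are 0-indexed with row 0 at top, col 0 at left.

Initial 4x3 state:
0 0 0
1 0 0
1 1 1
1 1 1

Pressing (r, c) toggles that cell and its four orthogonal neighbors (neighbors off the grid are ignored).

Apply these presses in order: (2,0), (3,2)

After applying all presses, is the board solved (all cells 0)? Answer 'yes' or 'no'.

Answer: yes

Derivation:
After press 1 at (2,0):
0 0 0
0 0 0
0 0 1
0 1 1

After press 2 at (3,2):
0 0 0
0 0 0
0 0 0
0 0 0

Lights still on: 0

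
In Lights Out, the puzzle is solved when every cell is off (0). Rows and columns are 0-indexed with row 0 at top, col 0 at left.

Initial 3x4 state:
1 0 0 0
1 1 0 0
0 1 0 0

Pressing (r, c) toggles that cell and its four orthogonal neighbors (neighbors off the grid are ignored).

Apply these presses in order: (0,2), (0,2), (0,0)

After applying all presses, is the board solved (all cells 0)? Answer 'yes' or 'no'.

After press 1 at (0,2):
1 1 1 1
1 1 1 0
0 1 0 0

After press 2 at (0,2):
1 0 0 0
1 1 0 0
0 1 0 0

After press 3 at (0,0):
0 1 0 0
0 1 0 0
0 1 0 0

Lights still on: 3

Answer: no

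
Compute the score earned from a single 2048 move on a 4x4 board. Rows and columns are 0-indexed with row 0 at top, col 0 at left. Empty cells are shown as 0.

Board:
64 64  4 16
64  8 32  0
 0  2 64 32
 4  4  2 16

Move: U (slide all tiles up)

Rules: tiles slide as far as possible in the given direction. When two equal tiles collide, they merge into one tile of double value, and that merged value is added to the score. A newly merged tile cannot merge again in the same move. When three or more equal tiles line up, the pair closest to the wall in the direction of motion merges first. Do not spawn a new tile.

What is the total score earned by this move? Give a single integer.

Slide up:
col 0: [64, 64, 0, 4] -> [128, 4, 0, 0]  score +128 (running 128)
col 1: [64, 8, 2, 4] -> [64, 8, 2, 4]  score +0 (running 128)
col 2: [4, 32, 64, 2] -> [4, 32, 64, 2]  score +0 (running 128)
col 3: [16, 0, 32, 16] -> [16, 32, 16, 0]  score +0 (running 128)
Board after move:
128  64   4  16
  4   8  32  32
  0   2  64  16
  0   4   2   0

Answer: 128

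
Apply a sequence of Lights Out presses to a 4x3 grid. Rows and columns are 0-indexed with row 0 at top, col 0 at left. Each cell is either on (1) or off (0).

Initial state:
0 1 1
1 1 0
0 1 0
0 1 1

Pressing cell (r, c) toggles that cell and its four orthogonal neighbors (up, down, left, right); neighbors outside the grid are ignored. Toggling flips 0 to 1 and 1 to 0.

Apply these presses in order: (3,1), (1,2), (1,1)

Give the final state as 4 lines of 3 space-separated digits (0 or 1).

After press 1 at (3,1):
0 1 1
1 1 0
0 0 0
1 0 0

After press 2 at (1,2):
0 1 0
1 0 1
0 0 1
1 0 0

After press 3 at (1,1):
0 0 0
0 1 0
0 1 1
1 0 0

Answer: 0 0 0
0 1 0
0 1 1
1 0 0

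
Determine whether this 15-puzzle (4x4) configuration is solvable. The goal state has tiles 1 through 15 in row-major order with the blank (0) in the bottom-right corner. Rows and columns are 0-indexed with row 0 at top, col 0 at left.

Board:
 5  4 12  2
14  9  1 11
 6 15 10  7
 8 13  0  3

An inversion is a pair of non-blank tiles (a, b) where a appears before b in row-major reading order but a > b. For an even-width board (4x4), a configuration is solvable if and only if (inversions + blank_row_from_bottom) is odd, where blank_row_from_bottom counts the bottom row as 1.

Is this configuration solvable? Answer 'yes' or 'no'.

Inversions: 48
Blank is in row 3 (0-indexed from top), which is row 1 counting from the bottom (bottom = 1).
48 + 1 = 49, which is odd, so the puzzle is solvable.

Answer: yes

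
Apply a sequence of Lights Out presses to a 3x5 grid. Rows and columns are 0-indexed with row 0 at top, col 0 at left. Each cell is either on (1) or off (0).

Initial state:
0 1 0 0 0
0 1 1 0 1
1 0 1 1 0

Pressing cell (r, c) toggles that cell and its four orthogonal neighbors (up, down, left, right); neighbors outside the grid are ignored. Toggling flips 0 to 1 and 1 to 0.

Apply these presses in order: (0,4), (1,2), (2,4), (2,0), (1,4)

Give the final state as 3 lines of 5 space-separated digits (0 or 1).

Answer: 0 1 1 1 0
1 0 0 0 0
0 1 0 0 0

Derivation:
After press 1 at (0,4):
0 1 0 1 1
0 1 1 0 0
1 0 1 1 0

After press 2 at (1,2):
0 1 1 1 1
0 0 0 1 0
1 0 0 1 0

After press 3 at (2,4):
0 1 1 1 1
0 0 0 1 1
1 0 0 0 1

After press 4 at (2,0):
0 1 1 1 1
1 0 0 1 1
0 1 0 0 1

After press 5 at (1,4):
0 1 1 1 0
1 0 0 0 0
0 1 0 0 0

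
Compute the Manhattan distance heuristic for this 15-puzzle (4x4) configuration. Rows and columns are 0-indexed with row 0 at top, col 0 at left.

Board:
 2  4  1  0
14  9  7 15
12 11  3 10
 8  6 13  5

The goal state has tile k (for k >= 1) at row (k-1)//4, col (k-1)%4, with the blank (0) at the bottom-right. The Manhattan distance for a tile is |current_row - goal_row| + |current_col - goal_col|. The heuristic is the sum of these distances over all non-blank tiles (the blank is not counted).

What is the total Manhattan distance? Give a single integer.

Tile 2: (0,0)->(0,1) = 1
Tile 4: (0,1)->(0,3) = 2
Tile 1: (0,2)->(0,0) = 2
Tile 14: (1,0)->(3,1) = 3
Tile 9: (1,1)->(2,0) = 2
Tile 7: (1,2)->(1,2) = 0
Tile 15: (1,3)->(3,2) = 3
Tile 12: (2,0)->(2,3) = 3
Tile 11: (2,1)->(2,2) = 1
Tile 3: (2,2)->(0,2) = 2
Tile 10: (2,3)->(2,1) = 2
Tile 8: (3,0)->(1,3) = 5
Tile 6: (3,1)->(1,1) = 2
Tile 13: (3,2)->(3,0) = 2
Tile 5: (3,3)->(1,0) = 5
Sum: 1 + 2 + 2 + 3 + 2 + 0 + 3 + 3 + 1 + 2 + 2 + 5 + 2 + 2 + 5 = 35

Answer: 35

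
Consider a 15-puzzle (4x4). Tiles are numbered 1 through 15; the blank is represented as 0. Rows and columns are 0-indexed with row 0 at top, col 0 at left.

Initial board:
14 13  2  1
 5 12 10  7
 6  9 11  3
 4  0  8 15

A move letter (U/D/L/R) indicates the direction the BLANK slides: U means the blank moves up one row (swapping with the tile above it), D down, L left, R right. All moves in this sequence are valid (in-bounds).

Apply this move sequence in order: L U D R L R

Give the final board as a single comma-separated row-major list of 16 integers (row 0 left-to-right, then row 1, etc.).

After move 1 (L):
14 13  2  1
 5 12 10  7
 6  9 11  3
 0  4  8 15

After move 2 (U):
14 13  2  1
 5 12 10  7
 0  9 11  3
 6  4  8 15

After move 3 (D):
14 13  2  1
 5 12 10  7
 6  9 11  3
 0  4  8 15

After move 4 (R):
14 13  2  1
 5 12 10  7
 6  9 11  3
 4  0  8 15

After move 5 (L):
14 13  2  1
 5 12 10  7
 6  9 11  3
 0  4  8 15

After move 6 (R):
14 13  2  1
 5 12 10  7
 6  9 11  3
 4  0  8 15

Answer: 14, 13, 2, 1, 5, 12, 10, 7, 6, 9, 11, 3, 4, 0, 8, 15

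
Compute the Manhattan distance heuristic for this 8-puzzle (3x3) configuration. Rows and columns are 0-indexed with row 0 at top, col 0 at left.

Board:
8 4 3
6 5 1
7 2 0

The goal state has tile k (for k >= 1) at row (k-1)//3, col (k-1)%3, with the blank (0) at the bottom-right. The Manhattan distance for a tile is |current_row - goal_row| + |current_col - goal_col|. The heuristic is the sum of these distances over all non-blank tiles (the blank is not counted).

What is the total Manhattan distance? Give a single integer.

Answer: 12

Derivation:
Tile 8: at (0,0), goal (2,1), distance |0-2|+|0-1| = 3
Tile 4: at (0,1), goal (1,0), distance |0-1|+|1-0| = 2
Tile 3: at (0,2), goal (0,2), distance |0-0|+|2-2| = 0
Tile 6: at (1,0), goal (1,2), distance |1-1|+|0-2| = 2
Tile 5: at (1,1), goal (1,1), distance |1-1|+|1-1| = 0
Tile 1: at (1,2), goal (0,0), distance |1-0|+|2-0| = 3
Tile 7: at (2,0), goal (2,0), distance |2-2|+|0-0| = 0
Tile 2: at (2,1), goal (0,1), distance |2-0|+|1-1| = 2
Sum: 3 + 2 + 0 + 2 + 0 + 3 + 0 + 2 = 12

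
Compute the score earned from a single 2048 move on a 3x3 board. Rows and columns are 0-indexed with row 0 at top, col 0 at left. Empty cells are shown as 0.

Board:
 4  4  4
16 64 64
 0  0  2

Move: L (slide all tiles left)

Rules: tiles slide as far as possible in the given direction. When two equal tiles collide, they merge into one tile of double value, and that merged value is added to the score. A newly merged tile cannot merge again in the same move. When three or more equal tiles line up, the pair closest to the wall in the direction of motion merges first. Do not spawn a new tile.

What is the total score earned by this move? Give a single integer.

Answer: 136

Derivation:
Slide left:
row 0: [4, 4, 4] -> [8, 4, 0]  score +8 (running 8)
row 1: [16, 64, 64] -> [16, 128, 0]  score +128 (running 136)
row 2: [0, 0, 2] -> [2, 0, 0]  score +0 (running 136)
Board after move:
  8   4   0
 16 128   0
  2   0   0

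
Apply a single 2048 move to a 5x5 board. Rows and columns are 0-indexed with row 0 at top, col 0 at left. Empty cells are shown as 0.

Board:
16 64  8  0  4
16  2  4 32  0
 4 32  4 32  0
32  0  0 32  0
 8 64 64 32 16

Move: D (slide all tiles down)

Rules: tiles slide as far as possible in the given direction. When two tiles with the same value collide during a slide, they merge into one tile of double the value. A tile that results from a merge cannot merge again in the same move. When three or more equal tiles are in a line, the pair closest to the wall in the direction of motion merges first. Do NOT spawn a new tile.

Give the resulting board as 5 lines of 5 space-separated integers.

Answer:  0  0  0  0  0
32 64  0  0  0
 4  2  8  0  0
32 32  8 64  4
 8 64 64 64 16

Derivation:
Slide down:
col 0: [16, 16, 4, 32, 8] -> [0, 32, 4, 32, 8]
col 1: [64, 2, 32, 0, 64] -> [0, 64, 2, 32, 64]
col 2: [8, 4, 4, 0, 64] -> [0, 0, 8, 8, 64]
col 3: [0, 32, 32, 32, 32] -> [0, 0, 0, 64, 64]
col 4: [4, 0, 0, 0, 16] -> [0, 0, 0, 4, 16]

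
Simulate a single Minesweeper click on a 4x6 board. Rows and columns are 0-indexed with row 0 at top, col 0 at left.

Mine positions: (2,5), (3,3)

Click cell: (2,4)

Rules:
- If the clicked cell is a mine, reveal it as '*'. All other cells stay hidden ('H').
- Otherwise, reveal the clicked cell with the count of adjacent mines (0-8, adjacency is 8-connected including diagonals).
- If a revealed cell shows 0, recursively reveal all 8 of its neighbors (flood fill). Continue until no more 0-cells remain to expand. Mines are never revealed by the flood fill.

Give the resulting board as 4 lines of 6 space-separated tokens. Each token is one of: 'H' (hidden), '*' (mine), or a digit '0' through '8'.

H H H H H H
H H H H H H
H H H H 2 H
H H H H H H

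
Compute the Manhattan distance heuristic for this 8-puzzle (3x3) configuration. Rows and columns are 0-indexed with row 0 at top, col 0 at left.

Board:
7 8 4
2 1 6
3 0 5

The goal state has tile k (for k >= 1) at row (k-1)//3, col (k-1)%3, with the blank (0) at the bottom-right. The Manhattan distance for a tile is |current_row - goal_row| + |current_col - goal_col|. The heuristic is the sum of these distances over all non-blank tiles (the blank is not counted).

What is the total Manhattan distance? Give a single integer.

Tile 7: at (0,0), goal (2,0), distance |0-2|+|0-0| = 2
Tile 8: at (0,1), goal (2,1), distance |0-2|+|1-1| = 2
Tile 4: at (0,2), goal (1,0), distance |0-1|+|2-0| = 3
Tile 2: at (1,0), goal (0,1), distance |1-0|+|0-1| = 2
Tile 1: at (1,1), goal (0,0), distance |1-0|+|1-0| = 2
Tile 6: at (1,2), goal (1,2), distance |1-1|+|2-2| = 0
Tile 3: at (2,0), goal (0,2), distance |2-0|+|0-2| = 4
Tile 5: at (2,2), goal (1,1), distance |2-1|+|2-1| = 2
Sum: 2 + 2 + 3 + 2 + 2 + 0 + 4 + 2 = 17

Answer: 17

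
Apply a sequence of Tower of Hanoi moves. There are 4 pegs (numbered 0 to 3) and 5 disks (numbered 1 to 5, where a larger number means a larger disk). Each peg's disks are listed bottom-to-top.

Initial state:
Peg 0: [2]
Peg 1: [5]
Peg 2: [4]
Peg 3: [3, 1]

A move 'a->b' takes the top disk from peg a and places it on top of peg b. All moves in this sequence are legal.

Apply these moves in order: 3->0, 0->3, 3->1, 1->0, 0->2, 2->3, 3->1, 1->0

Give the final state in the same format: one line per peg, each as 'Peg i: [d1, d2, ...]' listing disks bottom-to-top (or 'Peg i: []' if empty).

After move 1 (3->0):
Peg 0: [2, 1]
Peg 1: [5]
Peg 2: [4]
Peg 3: [3]

After move 2 (0->3):
Peg 0: [2]
Peg 1: [5]
Peg 2: [4]
Peg 3: [3, 1]

After move 3 (3->1):
Peg 0: [2]
Peg 1: [5, 1]
Peg 2: [4]
Peg 3: [3]

After move 4 (1->0):
Peg 0: [2, 1]
Peg 1: [5]
Peg 2: [4]
Peg 3: [3]

After move 5 (0->2):
Peg 0: [2]
Peg 1: [5]
Peg 2: [4, 1]
Peg 3: [3]

After move 6 (2->3):
Peg 0: [2]
Peg 1: [5]
Peg 2: [4]
Peg 3: [3, 1]

After move 7 (3->1):
Peg 0: [2]
Peg 1: [5, 1]
Peg 2: [4]
Peg 3: [3]

After move 8 (1->0):
Peg 0: [2, 1]
Peg 1: [5]
Peg 2: [4]
Peg 3: [3]

Answer: Peg 0: [2, 1]
Peg 1: [5]
Peg 2: [4]
Peg 3: [3]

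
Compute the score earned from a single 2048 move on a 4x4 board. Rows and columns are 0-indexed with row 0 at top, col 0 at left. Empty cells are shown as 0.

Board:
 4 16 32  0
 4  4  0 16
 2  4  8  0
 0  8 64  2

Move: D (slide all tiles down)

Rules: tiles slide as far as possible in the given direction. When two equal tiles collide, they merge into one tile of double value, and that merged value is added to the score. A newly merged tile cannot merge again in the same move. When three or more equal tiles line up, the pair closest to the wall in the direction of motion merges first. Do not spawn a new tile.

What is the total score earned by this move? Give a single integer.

Slide down:
col 0: [4, 4, 2, 0] -> [0, 0, 8, 2]  score +8 (running 8)
col 1: [16, 4, 4, 8] -> [0, 16, 8, 8]  score +8 (running 16)
col 2: [32, 0, 8, 64] -> [0, 32, 8, 64]  score +0 (running 16)
col 3: [0, 16, 0, 2] -> [0, 0, 16, 2]  score +0 (running 16)
Board after move:
 0  0  0  0
 0 16 32  0
 8  8  8 16
 2  8 64  2

Answer: 16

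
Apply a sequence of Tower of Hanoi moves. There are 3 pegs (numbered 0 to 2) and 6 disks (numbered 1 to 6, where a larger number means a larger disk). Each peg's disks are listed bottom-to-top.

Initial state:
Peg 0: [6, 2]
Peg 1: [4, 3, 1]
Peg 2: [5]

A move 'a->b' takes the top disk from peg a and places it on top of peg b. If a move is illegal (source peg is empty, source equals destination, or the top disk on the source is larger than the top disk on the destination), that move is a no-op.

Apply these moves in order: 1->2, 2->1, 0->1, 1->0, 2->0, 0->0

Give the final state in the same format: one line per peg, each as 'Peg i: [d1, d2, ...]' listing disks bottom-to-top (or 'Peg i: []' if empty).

Answer: Peg 0: [6, 2, 1]
Peg 1: [4, 3]
Peg 2: [5]

Derivation:
After move 1 (1->2):
Peg 0: [6, 2]
Peg 1: [4, 3]
Peg 2: [5, 1]

After move 2 (2->1):
Peg 0: [6, 2]
Peg 1: [4, 3, 1]
Peg 2: [5]

After move 3 (0->1):
Peg 0: [6, 2]
Peg 1: [4, 3, 1]
Peg 2: [5]

After move 4 (1->0):
Peg 0: [6, 2, 1]
Peg 1: [4, 3]
Peg 2: [5]

After move 5 (2->0):
Peg 0: [6, 2, 1]
Peg 1: [4, 3]
Peg 2: [5]

After move 6 (0->0):
Peg 0: [6, 2, 1]
Peg 1: [4, 3]
Peg 2: [5]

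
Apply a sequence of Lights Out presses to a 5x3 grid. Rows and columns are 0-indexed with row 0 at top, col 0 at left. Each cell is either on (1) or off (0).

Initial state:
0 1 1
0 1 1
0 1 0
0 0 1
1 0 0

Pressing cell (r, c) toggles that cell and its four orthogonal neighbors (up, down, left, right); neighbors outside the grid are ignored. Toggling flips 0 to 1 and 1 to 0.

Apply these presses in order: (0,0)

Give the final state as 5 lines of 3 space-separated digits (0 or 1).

After press 1 at (0,0):
1 0 1
1 1 1
0 1 0
0 0 1
1 0 0

Answer: 1 0 1
1 1 1
0 1 0
0 0 1
1 0 0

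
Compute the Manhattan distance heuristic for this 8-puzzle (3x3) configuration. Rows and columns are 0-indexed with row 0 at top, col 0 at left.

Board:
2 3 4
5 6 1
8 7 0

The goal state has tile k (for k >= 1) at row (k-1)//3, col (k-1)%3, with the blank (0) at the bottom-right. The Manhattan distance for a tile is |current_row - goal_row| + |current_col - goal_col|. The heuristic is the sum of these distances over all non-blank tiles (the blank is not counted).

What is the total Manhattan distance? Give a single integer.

Answer: 12

Derivation:
Tile 2: at (0,0), goal (0,1), distance |0-0|+|0-1| = 1
Tile 3: at (0,1), goal (0,2), distance |0-0|+|1-2| = 1
Tile 4: at (0,2), goal (1,0), distance |0-1|+|2-0| = 3
Tile 5: at (1,0), goal (1,1), distance |1-1|+|0-1| = 1
Tile 6: at (1,1), goal (1,2), distance |1-1|+|1-2| = 1
Tile 1: at (1,2), goal (0,0), distance |1-0|+|2-0| = 3
Tile 8: at (2,0), goal (2,1), distance |2-2|+|0-1| = 1
Tile 7: at (2,1), goal (2,0), distance |2-2|+|1-0| = 1
Sum: 1 + 1 + 3 + 1 + 1 + 3 + 1 + 1 = 12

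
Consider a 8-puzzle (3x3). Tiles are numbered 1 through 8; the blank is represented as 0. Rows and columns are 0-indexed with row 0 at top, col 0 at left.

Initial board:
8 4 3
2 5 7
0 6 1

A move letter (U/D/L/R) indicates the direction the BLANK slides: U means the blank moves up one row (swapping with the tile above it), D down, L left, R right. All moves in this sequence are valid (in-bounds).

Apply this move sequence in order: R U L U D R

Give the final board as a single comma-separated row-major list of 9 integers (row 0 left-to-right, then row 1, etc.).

After move 1 (R):
8 4 3
2 5 7
6 0 1

After move 2 (U):
8 4 3
2 0 7
6 5 1

After move 3 (L):
8 4 3
0 2 7
6 5 1

After move 4 (U):
0 4 3
8 2 7
6 5 1

After move 5 (D):
8 4 3
0 2 7
6 5 1

After move 6 (R):
8 4 3
2 0 7
6 5 1

Answer: 8, 4, 3, 2, 0, 7, 6, 5, 1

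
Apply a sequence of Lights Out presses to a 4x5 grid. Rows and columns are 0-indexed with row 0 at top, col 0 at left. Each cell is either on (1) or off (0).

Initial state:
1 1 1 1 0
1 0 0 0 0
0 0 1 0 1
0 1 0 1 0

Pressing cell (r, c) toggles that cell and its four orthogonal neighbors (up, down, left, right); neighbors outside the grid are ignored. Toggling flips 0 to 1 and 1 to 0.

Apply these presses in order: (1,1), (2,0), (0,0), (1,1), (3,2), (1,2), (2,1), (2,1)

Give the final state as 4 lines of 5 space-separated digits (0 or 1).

Answer: 0 0 0 1 0
1 1 1 1 0
1 1 1 0 1
1 0 1 0 0

Derivation:
After press 1 at (1,1):
1 0 1 1 0
0 1 1 0 0
0 1 1 0 1
0 1 0 1 0

After press 2 at (2,0):
1 0 1 1 0
1 1 1 0 0
1 0 1 0 1
1 1 0 1 0

After press 3 at (0,0):
0 1 1 1 0
0 1 1 0 0
1 0 1 0 1
1 1 0 1 0

After press 4 at (1,1):
0 0 1 1 0
1 0 0 0 0
1 1 1 0 1
1 1 0 1 0

After press 5 at (3,2):
0 0 1 1 0
1 0 0 0 0
1 1 0 0 1
1 0 1 0 0

After press 6 at (1,2):
0 0 0 1 0
1 1 1 1 0
1 1 1 0 1
1 0 1 0 0

After press 7 at (2,1):
0 0 0 1 0
1 0 1 1 0
0 0 0 0 1
1 1 1 0 0

After press 8 at (2,1):
0 0 0 1 0
1 1 1 1 0
1 1 1 0 1
1 0 1 0 0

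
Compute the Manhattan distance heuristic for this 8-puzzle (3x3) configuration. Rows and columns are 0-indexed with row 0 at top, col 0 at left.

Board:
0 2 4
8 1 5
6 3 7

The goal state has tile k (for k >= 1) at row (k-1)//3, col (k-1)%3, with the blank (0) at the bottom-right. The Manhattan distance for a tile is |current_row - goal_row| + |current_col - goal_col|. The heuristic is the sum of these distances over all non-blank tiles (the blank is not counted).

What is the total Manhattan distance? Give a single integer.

Tile 2: at (0,1), goal (0,1), distance |0-0|+|1-1| = 0
Tile 4: at (0,2), goal (1,0), distance |0-1|+|2-0| = 3
Tile 8: at (1,0), goal (2,1), distance |1-2|+|0-1| = 2
Tile 1: at (1,1), goal (0,0), distance |1-0|+|1-0| = 2
Tile 5: at (1,2), goal (1,1), distance |1-1|+|2-1| = 1
Tile 6: at (2,0), goal (1,2), distance |2-1|+|0-2| = 3
Tile 3: at (2,1), goal (0,2), distance |2-0|+|1-2| = 3
Tile 7: at (2,2), goal (2,0), distance |2-2|+|2-0| = 2
Sum: 0 + 3 + 2 + 2 + 1 + 3 + 3 + 2 = 16

Answer: 16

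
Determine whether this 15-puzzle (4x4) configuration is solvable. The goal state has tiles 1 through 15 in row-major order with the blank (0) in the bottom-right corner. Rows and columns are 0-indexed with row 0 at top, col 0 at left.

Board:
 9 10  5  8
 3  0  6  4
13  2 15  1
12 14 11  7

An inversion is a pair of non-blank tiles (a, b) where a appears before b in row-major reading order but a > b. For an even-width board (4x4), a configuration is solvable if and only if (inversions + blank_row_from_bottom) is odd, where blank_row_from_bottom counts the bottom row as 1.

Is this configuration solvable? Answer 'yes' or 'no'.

Inversions: 49
Blank is in row 1 (0-indexed from top), which is row 3 counting from the bottom (bottom = 1).
49 + 3 = 52, which is even, so the puzzle is not solvable.

Answer: no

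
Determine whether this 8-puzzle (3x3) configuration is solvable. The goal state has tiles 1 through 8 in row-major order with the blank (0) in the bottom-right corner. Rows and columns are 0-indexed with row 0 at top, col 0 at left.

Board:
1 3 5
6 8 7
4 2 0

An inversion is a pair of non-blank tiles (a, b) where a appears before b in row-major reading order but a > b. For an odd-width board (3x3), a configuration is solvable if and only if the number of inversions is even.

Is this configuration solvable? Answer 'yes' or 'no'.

Inversions (pairs i<j in row-major order where tile[i] > tile[j] > 0): 11
11 is odd, so the puzzle is not solvable.

Answer: no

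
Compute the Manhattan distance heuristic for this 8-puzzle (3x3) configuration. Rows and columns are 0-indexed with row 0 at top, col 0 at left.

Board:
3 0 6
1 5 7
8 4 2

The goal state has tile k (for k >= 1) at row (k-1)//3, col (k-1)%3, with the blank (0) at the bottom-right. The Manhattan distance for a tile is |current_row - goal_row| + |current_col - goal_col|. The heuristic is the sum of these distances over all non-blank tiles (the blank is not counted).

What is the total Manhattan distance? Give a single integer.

Answer: 13

Derivation:
Tile 3: at (0,0), goal (0,2), distance |0-0|+|0-2| = 2
Tile 6: at (0,2), goal (1,2), distance |0-1|+|2-2| = 1
Tile 1: at (1,0), goal (0,0), distance |1-0|+|0-0| = 1
Tile 5: at (1,1), goal (1,1), distance |1-1|+|1-1| = 0
Tile 7: at (1,2), goal (2,0), distance |1-2|+|2-0| = 3
Tile 8: at (2,0), goal (2,1), distance |2-2|+|0-1| = 1
Tile 4: at (2,1), goal (1,0), distance |2-1|+|1-0| = 2
Tile 2: at (2,2), goal (0,1), distance |2-0|+|2-1| = 3
Sum: 2 + 1 + 1 + 0 + 3 + 1 + 2 + 3 = 13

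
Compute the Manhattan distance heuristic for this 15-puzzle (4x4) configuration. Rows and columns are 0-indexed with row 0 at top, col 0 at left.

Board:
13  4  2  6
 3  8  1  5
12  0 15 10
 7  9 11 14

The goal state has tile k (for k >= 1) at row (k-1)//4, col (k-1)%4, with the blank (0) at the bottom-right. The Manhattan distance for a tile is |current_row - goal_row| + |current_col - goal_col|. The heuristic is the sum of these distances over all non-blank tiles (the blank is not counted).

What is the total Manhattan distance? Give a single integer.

Tile 13: (0,0)->(3,0) = 3
Tile 4: (0,1)->(0,3) = 2
Tile 2: (0,2)->(0,1) = 1
Tile 6: (0,3)->(1,1) = 3
Tile 3: (1,0)->(0,2) = 3
Tile 8: (1,1)->(1,3) = 2
Tile 1: (1,2)->(0,0) = 3
Tile 5: (1,3)->(1,0) = 3
Tile 12: (2,0)->(2,3) = 3
Tile 15: (2,2)->(3,2) = 1
Tile 10: (2,3)->(2,1) = 2
Tile 7: (3,0)->(1,2) = 4
Tile 9: (3,1)->(2,0) = 2
Tile 11: (3,2)->(2,2) = 1
Tile 14: (3,3)->(3,1) = 2
Sum: 3 + 2 + 1 + 3 + 3 + 2 + 3 + 3 + 3 + 1 + 2 + 4 + 2 + 1 + 2 = 35

Answer: 35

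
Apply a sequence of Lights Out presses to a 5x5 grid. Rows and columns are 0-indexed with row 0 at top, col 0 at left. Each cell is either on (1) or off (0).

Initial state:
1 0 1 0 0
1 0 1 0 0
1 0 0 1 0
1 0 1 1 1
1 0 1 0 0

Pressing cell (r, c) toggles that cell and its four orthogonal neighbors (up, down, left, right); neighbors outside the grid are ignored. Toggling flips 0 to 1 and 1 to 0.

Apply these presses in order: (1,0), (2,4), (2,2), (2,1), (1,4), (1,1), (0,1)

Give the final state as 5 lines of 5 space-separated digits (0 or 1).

Answer: 1 0 0 0 1
1 0 1 1 0
1 1 0 1 0
1 1 0 1 0
1 0 1 0 0

Derivation:
After press 1 at (1,0):
0 0 1 0 0
0 1 1 0 0
0 0 0 1 0
1 0 1 1 1
1 0 1 0 0

After press 2 at (2,4):
0 0 1 0 0
0 1 1 0 1
0 0 0 0 1
1 0 1 1 0
1 0 1 0 0

After press 3 at (2,2):
0 0 1 0 0
0 1 0 0 1
0 1 1 1 1
1 0 0 1 0
1 0 1 0 0

After press 4 at (2,1):
0 0 1 0 0
0 0 0 0 1
1 0 0 1 1
1 1 0 1 0
1 0 1 0 0

After press 5 at (1,4):
0 0 1 0 1
0 0 0 1 0
1 0 0 1 0
1 1 0 1 0
1 0 1 0 0

After press 6 at (1,1):
0 1 1 0 1
1 1 1 1 0
1 1 0 1 0
1 1 0 1 0
1 0 1 0 0

After press 7 at (0,1):
1 0 0 0 1
1 0 1 1 0
1 1 0 1 0
1 1 0 1 0
1 0 1 0 0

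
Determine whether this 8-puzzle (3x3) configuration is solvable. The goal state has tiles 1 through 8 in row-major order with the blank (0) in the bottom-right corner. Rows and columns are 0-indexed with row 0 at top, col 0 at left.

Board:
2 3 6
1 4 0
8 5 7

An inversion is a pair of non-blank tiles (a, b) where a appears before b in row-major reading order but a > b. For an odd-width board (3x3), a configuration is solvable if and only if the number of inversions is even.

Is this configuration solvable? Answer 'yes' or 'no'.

Inversions (pairs i<j in row-major order where tile[i] > tile[j] > 0): 7
7 is odd, so the puzzle is not solvable.

Answer: no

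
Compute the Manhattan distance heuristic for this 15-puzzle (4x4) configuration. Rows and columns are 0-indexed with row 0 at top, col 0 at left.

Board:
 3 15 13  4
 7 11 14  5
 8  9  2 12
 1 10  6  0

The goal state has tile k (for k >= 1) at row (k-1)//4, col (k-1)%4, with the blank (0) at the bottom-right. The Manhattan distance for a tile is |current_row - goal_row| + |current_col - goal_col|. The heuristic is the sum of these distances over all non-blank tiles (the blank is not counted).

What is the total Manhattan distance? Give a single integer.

Answer: 36

Derivation:
Tile 3: (0,0)->(0,2) = 2
Tile 15: (0,1)->(3,2) = 4
Tile 13: (0,2)->(3,0) = 5
Tile 4: (0,3)->(0,3) = 0
Tile 7: (1,0)->(1,2) = 2
Tile 11: (1,1)->(2,2) = 2
Tile 14: (1,2)->(3,1) = 3
Tile 5: (1,3)->(1,0) = 3
Tile 8: (2,0)->(1,3) = 4
Tile 9: (2,1)->(2,0) = 1
Tile 2: (2,2)->(0,1) = 3
Tile 12: (2,3)->(2,3) = 0
Tile 1: (3,0)->(0,0) = 3
Tile 10: (3,1)->(2,1) = 1
Tile 6: (3,2)->(1,1) = 3
Sum: 2 + 4 + 5 + 0 + 2 + 2 + 3 + 3 + 4 + 1 + 3 + 0 + 3 + 1 + 3 = 36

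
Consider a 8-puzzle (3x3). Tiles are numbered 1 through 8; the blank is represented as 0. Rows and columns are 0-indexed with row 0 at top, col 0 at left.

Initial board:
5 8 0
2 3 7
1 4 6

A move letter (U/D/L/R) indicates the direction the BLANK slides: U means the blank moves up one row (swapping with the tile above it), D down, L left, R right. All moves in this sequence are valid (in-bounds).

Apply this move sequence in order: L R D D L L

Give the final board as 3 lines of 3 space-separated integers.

Answer: 5 8 7
2 3 6
0 1 4

Derivation:
After move 1 (L):
5 0 8
2 3 7
1 4 6

After move 2 (R):
5 8 0
2 3 7
1 4 6

After move 3 (D):
5 8 7
2 3 0
1 4 6

After move 4 (D):
5 8 7
2 3 6
1 4 0

After move 5 (L):
5 8 7
2 3 6
1 0 4

After move 6 (L):
5 8 7
2 3 6
0 1 4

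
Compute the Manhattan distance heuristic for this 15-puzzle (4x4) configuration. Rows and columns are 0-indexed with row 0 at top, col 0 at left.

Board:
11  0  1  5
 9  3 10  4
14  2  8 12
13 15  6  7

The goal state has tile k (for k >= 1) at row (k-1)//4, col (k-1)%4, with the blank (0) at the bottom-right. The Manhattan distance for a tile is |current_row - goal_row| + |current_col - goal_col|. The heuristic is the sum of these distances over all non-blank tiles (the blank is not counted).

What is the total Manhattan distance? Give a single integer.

Answer: 29

Derivation:
Tile 11: (0,0)->(2,2) = 4
Tile 1: (0,2)->(0,0) = 2
Tile 5: (0,3)->(1,0) = 4
Tile 9: (1,0)->(2,0) = 1
Tile 3: (1,1)->(0,2) = 2
Tile 10: (1,2)->(2,1) = 2
Tile 4: (1,3)->(0,3) = 1
Tile 14: (2,0)->(3,1) = 2
Tile 2: (2,1)->(0,1) = 2
Tile 8: (2,2)->(1,3) = 2
Tile 12: (2,3)->(2,3) = 0
Tile 13: (3,0)->(3,0) = 0
Tile 15: (3,1)->(3,2) = 1
Tile 6: (3,2)->(1,1) = 3
Tile 7: (3,3)->(1,2) = 3
Sum: 4 + 2 + 4 + 1 + 2 + 2 + 1 + 2 + 2 + 2 + 0 + 0 + 1 + 3 + 3 = 29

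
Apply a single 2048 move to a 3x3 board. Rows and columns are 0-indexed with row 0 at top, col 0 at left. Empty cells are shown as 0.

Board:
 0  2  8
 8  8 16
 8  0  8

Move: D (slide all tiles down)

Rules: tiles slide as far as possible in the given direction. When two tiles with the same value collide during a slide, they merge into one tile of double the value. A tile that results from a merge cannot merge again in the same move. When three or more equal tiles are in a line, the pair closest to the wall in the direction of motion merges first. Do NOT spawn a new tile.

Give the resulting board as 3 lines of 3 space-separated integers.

Answer:  0  0  8
 0  2 16
16  8  8

Derivation:
Slide down:
col 0: [0, 8, 8] -> [0, 0, 16]
col 1: [2, 8, 0] -> [0, 2, 8]
col 2: [8, 16, 8] -> [8, 16, 8]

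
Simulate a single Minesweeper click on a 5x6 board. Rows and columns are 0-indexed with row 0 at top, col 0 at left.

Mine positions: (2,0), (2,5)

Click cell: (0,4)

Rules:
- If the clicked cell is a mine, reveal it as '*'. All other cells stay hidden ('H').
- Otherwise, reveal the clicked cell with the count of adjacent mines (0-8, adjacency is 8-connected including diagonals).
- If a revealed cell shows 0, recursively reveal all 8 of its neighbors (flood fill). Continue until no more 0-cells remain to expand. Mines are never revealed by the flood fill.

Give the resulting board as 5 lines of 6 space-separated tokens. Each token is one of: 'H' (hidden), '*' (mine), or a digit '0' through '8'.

0 0 0 0 0 0
1 1 0 0 1 1
H 1 0 0 1 H
1 1 0 0 1 1
0 0 0 0 0 0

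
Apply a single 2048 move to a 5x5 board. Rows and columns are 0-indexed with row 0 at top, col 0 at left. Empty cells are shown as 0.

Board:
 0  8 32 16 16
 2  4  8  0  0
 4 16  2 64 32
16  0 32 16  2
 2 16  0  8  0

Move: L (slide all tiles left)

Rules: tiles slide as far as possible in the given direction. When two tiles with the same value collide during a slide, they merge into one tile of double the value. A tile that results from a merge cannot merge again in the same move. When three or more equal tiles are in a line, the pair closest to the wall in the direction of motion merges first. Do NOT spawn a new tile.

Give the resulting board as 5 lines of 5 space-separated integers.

Answer:  8 32 32  0  0
 2  4  8  0  0
 4 16  2 64 32
16 32 16  2  0
 2 16  8  0  0

Derivation:
Slide left:
row 0: [0, 8, 32, 16, 16] -> [8, 32, 32, 0, 0]
row 1: [2, 4, 8, 0, 0] -> [2, 4, 8, 0, 0]
row 2: [4, 16, 2, 64, 32] -> [4, 16, 2, 64, 32]
row 3: [16, 0, 32, 16, 2] -> [16, 32, 16, 2, 0]
row 4: [2, 16, 0, 8, 0] -> [2, 16, 8, 0, 0]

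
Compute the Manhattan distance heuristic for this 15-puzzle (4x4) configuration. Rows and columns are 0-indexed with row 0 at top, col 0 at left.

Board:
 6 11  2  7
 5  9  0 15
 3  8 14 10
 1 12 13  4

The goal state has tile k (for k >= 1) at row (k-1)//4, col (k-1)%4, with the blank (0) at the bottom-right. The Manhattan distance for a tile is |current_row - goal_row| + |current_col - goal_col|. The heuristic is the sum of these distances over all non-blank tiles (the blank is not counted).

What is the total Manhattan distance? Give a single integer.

Tile 6: at (0,0), goal (1,1), distance |0-1|+|0-1| = 2
Tile 11: at (0,1), goal (2,2), distance |0-2|+|1-2| = 3
Tile 2: at (0,2), goal (0,1), distance |0-0|+|2-1| = 1
Tile 7: at (0,3), goal (1,2), distance |0-1|+|3-2| = 2
Tile 5: at (1,0), goal (1,0), distance |1-1|+|0-0| = 0
Tile 9: at (1,1), goal (2,0), distance |1-2|+|1-0| = 2
Tile 15: at (1,3), goal (3,2), distance |1-3|+|3-2| = 3
Tile 3: at (2,0), goal (0,2), distance |2-0|+|0-2| = 4
Tile 8: at (2,1), goal (1,3), distance |2-1|+|1-3| = 3
Tile 14: at (2,2), goal (3,1), distance |2-3|+|2-1| = 2
Tile 10: at (2,3), goal (2,1), distance |2-2|+|3-1| = 2
Tile 1: at (3,0), goal (0,0), distance |3-0|+|0-0| = 3
Tile 12: at (3,1), goal (2,3), distance |3-2|+|1-3| = 3
Tile 13: at (3,2), goal (3,0), distance |3-3|+|2-0| = 2
Tile 4: at (3,3), goal (0,3), distance |3-0|+|3-3| = 3
Sum: 2 + 3 + 1 + 2 + 0 + 2 + 3 + 4 + 3 + 2 + 2 + 3 + 3 + 2 + 3 = 35

Answer: 35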